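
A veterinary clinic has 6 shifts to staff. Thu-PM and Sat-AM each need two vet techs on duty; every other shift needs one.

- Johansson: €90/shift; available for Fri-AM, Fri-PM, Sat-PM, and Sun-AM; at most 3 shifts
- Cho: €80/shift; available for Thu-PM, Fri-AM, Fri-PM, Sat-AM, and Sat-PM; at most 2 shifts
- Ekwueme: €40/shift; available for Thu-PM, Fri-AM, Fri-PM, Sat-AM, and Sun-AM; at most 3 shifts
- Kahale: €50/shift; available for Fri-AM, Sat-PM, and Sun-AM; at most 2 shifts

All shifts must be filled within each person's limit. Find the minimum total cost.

Thu-PM can only be covered by Cho and Ekwueme, so that assignment is forced.
Sat-AM can only be covered by Cho and Ekwueme, so that assignment is forced.
Picking the cheapest available vet tech for each shift independently would cost €410, but that ignores the shift limits.
An optimal schedule: Thu-PM→Ekwueme+Cho, Fri-AM→Johansson, Fri-PM→Ekwueme, Sat-AM→Ekwueme+Cho, Sat-PM→Kahale, Sun-AM→Kahale.
Total: 40 + 80 + 90 + 40 + 40 + 80 + 50 + 50 = €470.

€470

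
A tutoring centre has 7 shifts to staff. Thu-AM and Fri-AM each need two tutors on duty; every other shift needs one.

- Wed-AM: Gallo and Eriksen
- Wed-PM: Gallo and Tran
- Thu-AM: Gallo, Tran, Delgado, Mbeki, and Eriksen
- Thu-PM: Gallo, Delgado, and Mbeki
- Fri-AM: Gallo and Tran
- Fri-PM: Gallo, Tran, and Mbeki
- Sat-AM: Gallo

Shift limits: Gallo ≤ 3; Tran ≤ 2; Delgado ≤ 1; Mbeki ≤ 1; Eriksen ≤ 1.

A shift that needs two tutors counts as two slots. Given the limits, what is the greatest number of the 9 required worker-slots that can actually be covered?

8

Total capacity across all tutors is 3+2+1+1+1 = 8, and 9 slots are needed, so at most 8 can be filled.
An assignment achieving 8: Wed-AM→Gallo, Wed-PM→Gallo, Thu-AM→Mbeki+Eriksen, Thu-PM→Delgado, Fri-AM→Tran, Fri-PM→Tran, Sat-AM→Gallo.
Loads: Gallo 3/3, Tran 2/2, Delgado 1/1, Mbeki 1/1, Eriksen 1/1.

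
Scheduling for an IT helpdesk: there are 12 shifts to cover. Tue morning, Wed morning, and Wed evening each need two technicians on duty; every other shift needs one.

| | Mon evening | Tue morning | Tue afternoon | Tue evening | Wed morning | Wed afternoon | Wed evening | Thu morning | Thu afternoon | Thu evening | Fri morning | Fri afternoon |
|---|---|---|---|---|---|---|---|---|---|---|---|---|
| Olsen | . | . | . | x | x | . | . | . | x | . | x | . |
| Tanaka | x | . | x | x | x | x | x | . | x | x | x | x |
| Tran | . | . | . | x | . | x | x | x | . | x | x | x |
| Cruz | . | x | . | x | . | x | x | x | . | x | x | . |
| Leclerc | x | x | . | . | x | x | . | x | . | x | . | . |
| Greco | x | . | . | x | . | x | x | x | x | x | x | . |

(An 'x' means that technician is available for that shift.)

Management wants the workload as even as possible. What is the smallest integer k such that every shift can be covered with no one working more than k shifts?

With 6 technicians and 15 worker-slots to fill, someone must work at least ⌈15/6⌉ = 3 shifts, so k ≥ 3.
k = 3 works: Mon evening→Tanaka, Tue morning→Cruz+Leclerc, Tue afternoon→Tanaka, Tue evening→Olsen, Wed morning→Olsen+Leclerc, Wed afternoon→Tran, Wed evening→Cruz+Greco, Thu morning→Tran, Thu afternoon→Olsen, Thu evening→Tran, Fri morning→Cruz, Fri afternoon→Tanaka.
Loads: Olsen 3, Tanaka 3, Tran 3, Cruz 3, Leclerc 2, Greco 1 — all ≤ 3.

3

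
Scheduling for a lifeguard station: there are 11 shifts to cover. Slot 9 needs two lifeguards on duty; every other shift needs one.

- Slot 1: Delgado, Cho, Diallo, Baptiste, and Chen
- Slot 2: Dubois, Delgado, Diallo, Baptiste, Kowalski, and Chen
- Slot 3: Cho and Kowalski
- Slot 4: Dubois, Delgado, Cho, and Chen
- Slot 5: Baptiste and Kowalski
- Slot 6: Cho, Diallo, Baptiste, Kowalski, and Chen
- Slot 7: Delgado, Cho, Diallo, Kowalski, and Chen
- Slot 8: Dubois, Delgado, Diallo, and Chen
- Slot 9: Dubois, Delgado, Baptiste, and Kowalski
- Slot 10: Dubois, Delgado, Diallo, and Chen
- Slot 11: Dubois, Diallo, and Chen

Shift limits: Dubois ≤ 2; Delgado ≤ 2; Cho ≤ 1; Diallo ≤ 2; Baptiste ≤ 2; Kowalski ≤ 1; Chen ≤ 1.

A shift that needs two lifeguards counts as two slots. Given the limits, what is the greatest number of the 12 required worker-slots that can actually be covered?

Total capacity across all lifeguards is 2+2+1+2+2+1+1 = 11, and 12 slots are needed, so at most 11 can be filled.
An assignment achieving 11: Slot 1→Diallo, Slot 3→Cho, Slot 4→Dubois, Slot 5→Baptiste, Slot 6→Kowalski, Slot 7→Chen, Slot 8→Delgado, Slot 9→Delgado+Baptiste, Slot 10→Diallo, Slot 11→Dubois.
Loads: Dubois 2/2, Delgado 2/2, Cho 1/1, Diallo 2/2, Baptiste 2/2, Kowalski 1/1, Chen 1/1.

11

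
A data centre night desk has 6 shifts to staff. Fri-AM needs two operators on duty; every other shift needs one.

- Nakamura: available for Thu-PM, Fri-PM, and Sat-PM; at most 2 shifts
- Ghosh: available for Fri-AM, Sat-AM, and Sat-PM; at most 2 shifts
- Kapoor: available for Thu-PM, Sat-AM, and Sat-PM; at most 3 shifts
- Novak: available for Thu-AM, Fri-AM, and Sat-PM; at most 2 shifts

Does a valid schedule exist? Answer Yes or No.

Yes

Thu-AM can only be covered by Novak, so that assignment is forced.
Fri-AM can only be covered by Ghosh and Novak, so that assignment is forced.
Fri-PM can only be covered by Nakamura, so that assignment is forced.
One valid schedule: Thu-AM→Novak, Thu-PM→Nakamura, Fri-AM→Ghosh+Novak, Fri-PM→Nakamura, Sat-AM→Ghosh, Sat-PM→Kapoor.
Loads: Nakamura 2/2, Ghosh 2/2, Kapoor 1/3, Novak 2/2 — all within limits.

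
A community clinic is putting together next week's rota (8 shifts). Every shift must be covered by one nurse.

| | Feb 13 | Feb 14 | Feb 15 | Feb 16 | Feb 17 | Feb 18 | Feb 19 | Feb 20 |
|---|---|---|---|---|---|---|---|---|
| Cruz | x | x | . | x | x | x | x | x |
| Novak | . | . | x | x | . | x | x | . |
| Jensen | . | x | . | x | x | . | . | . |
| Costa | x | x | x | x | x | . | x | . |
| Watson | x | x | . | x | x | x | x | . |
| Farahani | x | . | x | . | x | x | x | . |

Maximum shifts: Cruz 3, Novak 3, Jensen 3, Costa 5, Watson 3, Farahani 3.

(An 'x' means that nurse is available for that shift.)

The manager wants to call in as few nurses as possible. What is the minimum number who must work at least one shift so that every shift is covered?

2

8 slots to fill and no one can take more than 5, so at least ⌈8/5⌉ = 2 nurses are needed.
Cruz and Costa alone can cover everything: Feb 13→Cruz, Feb 14→Costa, Feb 15→Costa, Feb 16→Costa, Feb 17→Costa, Feb 18→Cruz, Feb 19→Costa, Feb 20→Cruz.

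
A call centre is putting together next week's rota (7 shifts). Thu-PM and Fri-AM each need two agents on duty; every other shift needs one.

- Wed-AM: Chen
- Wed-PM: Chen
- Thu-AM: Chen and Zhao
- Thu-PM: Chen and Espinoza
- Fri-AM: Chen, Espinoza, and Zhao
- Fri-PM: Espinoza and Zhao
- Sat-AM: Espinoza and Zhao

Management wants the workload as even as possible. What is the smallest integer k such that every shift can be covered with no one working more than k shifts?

With 3 agents and 9 worker-slots to fill, someone must work at least ⌈9/3⌉ = 3 shifts, so k ≥ 3.
k = 3 works: Wed-AM→Chen, Wed-PM→Chen, Thu-AM→Zhao, Thu-PM→Chen+Espinoza, Fri-AM→Espinoza+Zhao, Fri-PM→Espinoza, Sat-AM→Zhao.
Loads: Chen 3, Espinoza 3, Zhao 3 — all ≤ 3.

3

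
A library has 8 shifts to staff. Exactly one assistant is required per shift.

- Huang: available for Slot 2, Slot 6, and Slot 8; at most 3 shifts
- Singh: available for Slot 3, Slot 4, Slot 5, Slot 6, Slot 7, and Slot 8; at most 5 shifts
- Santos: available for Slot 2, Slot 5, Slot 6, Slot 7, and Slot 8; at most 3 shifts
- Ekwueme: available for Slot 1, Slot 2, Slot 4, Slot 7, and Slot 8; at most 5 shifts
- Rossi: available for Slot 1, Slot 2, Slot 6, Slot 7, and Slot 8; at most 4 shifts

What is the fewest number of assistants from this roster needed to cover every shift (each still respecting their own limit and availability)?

8 slots to fill and no one can take more than 5, so at least ⌈8/5⌉ = 2 assistants are needed.
Singh and Ekwueme alone can cover everything: Slot 1→Ekwueme, Slot 2→Ekwueme, Slot 3→Singh, Slot 4→Singh, Slot 5→Singh, Slot 6→Singh, Slot 7→Singh, Slot 8→Ekwueme.

2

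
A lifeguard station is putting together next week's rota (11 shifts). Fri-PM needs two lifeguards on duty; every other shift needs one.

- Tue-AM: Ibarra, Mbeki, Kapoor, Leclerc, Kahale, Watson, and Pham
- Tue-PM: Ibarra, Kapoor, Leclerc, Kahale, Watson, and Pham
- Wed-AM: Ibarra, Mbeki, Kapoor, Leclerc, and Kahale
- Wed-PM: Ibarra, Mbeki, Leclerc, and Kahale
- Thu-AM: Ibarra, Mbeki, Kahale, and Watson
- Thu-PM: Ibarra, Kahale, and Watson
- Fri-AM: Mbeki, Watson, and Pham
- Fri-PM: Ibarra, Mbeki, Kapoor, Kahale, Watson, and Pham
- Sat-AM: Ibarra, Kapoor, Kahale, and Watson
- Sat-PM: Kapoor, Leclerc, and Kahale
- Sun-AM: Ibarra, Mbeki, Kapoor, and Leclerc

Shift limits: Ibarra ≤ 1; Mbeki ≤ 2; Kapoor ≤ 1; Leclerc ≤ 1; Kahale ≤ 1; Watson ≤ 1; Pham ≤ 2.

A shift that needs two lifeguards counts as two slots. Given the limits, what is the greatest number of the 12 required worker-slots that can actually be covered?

Total capacity across all lifeguards is 1+2+1+1+1+1+2 = 9, and 12 slots are needed, so at most 9 can be filled.
An assignment achieving 9: Tue-PM→Pham, Wed-PM→Mbeki, Thu-AM→Kahale, Thu-PM→Ibarra, Fri-AM→Mbeki, Fri-PM→Pham, Sat-AM→Watson, Sat-PM→Kapoor, Sun-AM→Leclerc.
Loads: Ibarra 1/1, Mbeki 2/2, Kapoor 1/1, Leclerc 1/1, Kahale 1/1, Watson 1/1, Pham 2/2.

9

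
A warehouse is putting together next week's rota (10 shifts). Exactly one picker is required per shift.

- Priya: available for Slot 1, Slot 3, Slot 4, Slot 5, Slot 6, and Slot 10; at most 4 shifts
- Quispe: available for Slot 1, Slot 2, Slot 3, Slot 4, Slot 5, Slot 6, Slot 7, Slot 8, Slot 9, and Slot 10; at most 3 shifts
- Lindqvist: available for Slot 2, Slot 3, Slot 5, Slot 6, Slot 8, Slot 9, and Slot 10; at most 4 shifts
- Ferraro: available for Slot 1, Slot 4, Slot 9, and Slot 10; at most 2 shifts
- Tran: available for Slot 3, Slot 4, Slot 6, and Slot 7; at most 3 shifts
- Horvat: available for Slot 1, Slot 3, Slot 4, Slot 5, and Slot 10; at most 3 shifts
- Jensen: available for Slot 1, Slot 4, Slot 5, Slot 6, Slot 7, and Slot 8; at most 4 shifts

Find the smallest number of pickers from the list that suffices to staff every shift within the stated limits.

3

10 slots to fill and no one can take more than 4, so at least ⌈10/4⌉ = 3 pickers are needed.
Priya, Quispe, and Lindqvist alone can cover everything: Slot 1→Priya, Slot 2→Quispe, Slot 3→Priya, Slot 4→Priya, Slot 5→Priya, Slot 6→Lindqvist, Slot 7→Quispe, Slot 8→Quispe, Slot 9→Lindqvist, Slot 10→Lindqvist.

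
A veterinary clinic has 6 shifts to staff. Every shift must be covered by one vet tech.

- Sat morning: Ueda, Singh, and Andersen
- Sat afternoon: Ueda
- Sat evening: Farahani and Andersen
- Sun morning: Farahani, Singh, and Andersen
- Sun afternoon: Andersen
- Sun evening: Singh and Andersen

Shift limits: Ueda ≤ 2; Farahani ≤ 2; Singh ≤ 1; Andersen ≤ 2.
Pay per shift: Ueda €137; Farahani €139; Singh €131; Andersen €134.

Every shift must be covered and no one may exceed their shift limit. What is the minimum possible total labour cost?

€812

Sat afternoon can only be covered by Ueda, so that assignment is forced.
Sun afternoon can only be covered by Andersen, so that assignment is forced.
Picking the cheapest available vet tech for each shift independently would cost €798, but that ignores the shift limits.
An optimal schedule: Sat morning→Ueda, Sat afternoon→Ueda, Sat evening→Andersen, Sun morning→Farahani, Sun afternoon→Andersen, Sun evening→Singh.
Total: 137 + 137 + 134 + 139 + 134 + 131 = €812.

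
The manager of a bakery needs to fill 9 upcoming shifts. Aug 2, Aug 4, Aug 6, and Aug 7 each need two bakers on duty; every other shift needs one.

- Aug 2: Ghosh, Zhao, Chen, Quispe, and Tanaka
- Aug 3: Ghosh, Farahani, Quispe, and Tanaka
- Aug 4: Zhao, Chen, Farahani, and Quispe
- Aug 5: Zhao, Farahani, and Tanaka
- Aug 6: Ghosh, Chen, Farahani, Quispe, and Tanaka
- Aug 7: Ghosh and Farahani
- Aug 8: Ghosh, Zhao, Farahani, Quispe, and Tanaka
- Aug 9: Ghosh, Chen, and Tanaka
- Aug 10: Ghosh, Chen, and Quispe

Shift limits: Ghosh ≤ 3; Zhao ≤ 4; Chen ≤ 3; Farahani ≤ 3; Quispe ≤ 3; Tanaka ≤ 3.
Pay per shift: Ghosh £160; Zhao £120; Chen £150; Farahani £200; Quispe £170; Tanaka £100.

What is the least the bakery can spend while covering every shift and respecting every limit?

Aug 7 can only be covered by Ghosh and Farahani, so that assignment is forced.
Picking the cheapest available baker for each shift independently would cost £1650, but that ignores the shift limits.
An optimal schedule: Aug 2→Tanaka+Zhao, Aug 3→Tanaka, Aug 4→Zhao+Chen, Aug 5→Zhao, Aug 6→Chen+Ghosh, Aug 7→Ghosh+Farahani, Aug 8→Zhao, Aug 9→Tanaka, Aug 10→Chen.
Total: 100 + 120 + 100 + 120 + 150 + 120 + 150 + 160 + 160 + 200 + 120 + 100 + 150 = £1750.

£1750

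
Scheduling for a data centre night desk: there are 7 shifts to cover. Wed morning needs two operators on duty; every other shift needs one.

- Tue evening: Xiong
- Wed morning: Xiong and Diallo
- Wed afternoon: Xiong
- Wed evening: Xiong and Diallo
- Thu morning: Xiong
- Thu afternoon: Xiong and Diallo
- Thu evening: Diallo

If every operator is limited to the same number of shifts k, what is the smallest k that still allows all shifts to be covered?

With 2 operators and 8 worker-slots to fill, someone must work at least ⌈8/2⌉ = 4 shifts, so k ≥ 4.
k = 4 works: Tue evening→Xiong, Wed morning→Xiong+Diallo, Wed afternoon→Xiong, Wed evening→Diallo, Thu morning→Xiong, Thu afternoon→Diallo, Thu evening→Diallo.
Loads: Xiong 4, Diallo 4 — all ≤ 4.

4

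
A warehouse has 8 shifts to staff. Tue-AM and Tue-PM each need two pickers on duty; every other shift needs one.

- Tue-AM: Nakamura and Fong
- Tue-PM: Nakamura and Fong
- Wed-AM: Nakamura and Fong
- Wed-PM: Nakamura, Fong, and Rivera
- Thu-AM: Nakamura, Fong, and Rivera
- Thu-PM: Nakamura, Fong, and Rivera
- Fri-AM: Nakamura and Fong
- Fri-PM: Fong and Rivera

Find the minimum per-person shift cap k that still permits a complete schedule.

With 3 pickers and 10 worker-slots to fill, someone must work at least ⌈10/3⌉ = 4 shifts, so k ≥ 4.
k = 4 works: Tue-AM→Nakamura+Fong, Tue-PM→Nakamura+Fong, Wed-AM→Nakamura, Wed-PM→Fong, Thu-AM→Rivera, Thu-PM→Rivera, Fri-AM→Nakamura, Fri-PM→Fong.
Loads: Nakamura 4, Fong 4, Rivera 2 — all ≤ 4.

4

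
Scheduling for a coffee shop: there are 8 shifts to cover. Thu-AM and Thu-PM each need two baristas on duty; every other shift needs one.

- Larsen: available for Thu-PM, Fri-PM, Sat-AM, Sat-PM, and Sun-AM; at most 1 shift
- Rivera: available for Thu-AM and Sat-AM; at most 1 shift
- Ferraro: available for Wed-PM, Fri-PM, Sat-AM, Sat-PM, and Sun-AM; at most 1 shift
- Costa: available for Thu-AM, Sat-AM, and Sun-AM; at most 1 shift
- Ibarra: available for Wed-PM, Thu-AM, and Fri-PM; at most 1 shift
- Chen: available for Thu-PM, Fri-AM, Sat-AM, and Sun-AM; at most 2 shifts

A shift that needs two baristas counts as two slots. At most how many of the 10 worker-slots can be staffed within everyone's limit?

Total capacity across all baristas is 1+1+1+1+1+2 = 7, and 10 slots are needed, so at most 7 can be filled.
An assignment achieving 7: Wed-PM→Ferraro, Thu-AM→Rivera+Costa, Thu-PM→Larsen+Chen, Fri-AM→Chen, Fri-PM→Ibarra.
Loads: Larsen 1/1, Rivera 1/1, Ferraro 1/1, Costa 1/1, Ibarra 1/1, Chen 2/2.

7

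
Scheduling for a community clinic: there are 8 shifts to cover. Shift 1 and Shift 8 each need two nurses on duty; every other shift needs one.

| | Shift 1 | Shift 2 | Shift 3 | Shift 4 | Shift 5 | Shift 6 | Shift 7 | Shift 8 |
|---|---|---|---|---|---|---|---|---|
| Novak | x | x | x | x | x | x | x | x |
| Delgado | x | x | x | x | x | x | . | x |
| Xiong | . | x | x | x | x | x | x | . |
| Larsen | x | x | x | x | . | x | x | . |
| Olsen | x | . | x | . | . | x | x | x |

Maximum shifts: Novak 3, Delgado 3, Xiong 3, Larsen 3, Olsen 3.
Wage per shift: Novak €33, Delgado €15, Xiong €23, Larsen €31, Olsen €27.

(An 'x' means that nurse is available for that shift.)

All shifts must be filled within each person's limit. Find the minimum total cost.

€226

Picking the cheapest available nurse for each shift independently would cost €182, but that ignores the shift limits.
An optimal schedule: Shift 1→Olsen+Larsen, Shift 2→Delgado, Shift 3→Xiong, Shift 4→Xiong, Shift 5→Delgado, Shift 6→Olsen, Shift 7→Xiong, Shift 8→Delgado+Olsen.
Total: 27 + 31 + 15 + 23 + 23 + 15 + 27 + 23 + 15 + 27 = €226.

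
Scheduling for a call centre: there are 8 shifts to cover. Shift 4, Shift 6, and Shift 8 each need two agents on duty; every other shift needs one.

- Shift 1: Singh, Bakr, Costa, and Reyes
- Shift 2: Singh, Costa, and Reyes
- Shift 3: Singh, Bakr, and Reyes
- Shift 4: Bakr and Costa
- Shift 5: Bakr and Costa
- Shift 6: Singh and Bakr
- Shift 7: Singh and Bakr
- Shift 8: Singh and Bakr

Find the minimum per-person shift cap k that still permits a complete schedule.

With 4 agents and 11 worker-slots to fill, someone must work at least ⌈11/4⌉ = 3 shifts, so k ≥ 3.
k = 3 works: Shift 1→Reyes, Shift 2→Costa, Shift 3→Reyes, Shift 4→Bakr+Costa, Shift 5→Costa, Shift 6→Singh+Bakr, Shift 7→Singh, Shift 8→Singh+Bakr.
Loads: Singh 3, Bakr 3, Costa 3, Reyes 2 — all ≤ 3.

3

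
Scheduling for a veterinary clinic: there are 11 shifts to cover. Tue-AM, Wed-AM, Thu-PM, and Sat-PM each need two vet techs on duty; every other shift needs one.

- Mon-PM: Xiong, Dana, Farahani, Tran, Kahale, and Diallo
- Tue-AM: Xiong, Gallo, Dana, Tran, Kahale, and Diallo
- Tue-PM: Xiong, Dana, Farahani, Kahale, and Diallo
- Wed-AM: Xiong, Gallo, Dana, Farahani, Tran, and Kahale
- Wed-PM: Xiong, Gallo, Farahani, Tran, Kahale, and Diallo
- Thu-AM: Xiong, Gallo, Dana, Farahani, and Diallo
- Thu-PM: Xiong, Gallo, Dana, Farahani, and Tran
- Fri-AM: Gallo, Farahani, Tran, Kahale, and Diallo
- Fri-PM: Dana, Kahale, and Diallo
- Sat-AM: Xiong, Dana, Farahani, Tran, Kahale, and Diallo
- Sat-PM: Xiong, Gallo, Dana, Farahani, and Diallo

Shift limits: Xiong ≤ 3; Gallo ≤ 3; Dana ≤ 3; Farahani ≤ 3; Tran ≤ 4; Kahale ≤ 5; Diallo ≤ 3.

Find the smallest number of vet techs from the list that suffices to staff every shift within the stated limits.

15 slots to fill and no one can take more than 5, so at least ⌈15/5⌉ = 3 vet techs are needed.
Any 3 vet techs together have capacity at most 5+4+3 = 12 < 15 slots, so 3 can never suffice.
Xiong, Gallo, Tran, and Kahale alone can cover everything: Mon-PM→Tran, Tue-AM→Tran+Kahale, Tue-PM→Xiong, Wed-AM→Tran+Kahale, Wed-PM→Kahale, Thu-AM→Xiong, Thu-PM→Gallo+Tran, Fri-AM→Gallo, Fri-PM→Kahale, Sat-AM→Kahale, Sat-PM→Xiong+Gallo.

4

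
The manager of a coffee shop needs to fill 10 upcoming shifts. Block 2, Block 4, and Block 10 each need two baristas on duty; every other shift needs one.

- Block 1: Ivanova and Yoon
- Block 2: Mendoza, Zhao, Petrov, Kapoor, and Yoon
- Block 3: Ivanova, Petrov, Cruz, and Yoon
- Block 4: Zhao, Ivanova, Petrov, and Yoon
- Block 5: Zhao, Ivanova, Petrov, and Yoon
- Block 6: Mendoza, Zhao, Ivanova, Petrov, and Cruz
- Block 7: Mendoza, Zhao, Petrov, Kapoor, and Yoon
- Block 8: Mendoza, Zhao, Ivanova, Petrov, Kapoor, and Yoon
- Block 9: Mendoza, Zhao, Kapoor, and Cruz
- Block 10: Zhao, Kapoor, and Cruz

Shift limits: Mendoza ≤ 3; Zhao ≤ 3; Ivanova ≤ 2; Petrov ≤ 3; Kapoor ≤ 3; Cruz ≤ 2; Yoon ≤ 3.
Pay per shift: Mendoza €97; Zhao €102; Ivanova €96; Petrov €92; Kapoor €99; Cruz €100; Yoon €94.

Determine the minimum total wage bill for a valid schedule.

Picking the cheapest available barista for each shift independently would cost €1222, but that ignores the shift limits.
An optimal schedule: Block 1→Yoon, Block 2→Yoon+Mendoza, Block 3→Petrov, Block 4→Yoon+Ivanova, Block 5→Petrov, Block 6→Petrov, Block 7→Mendoza, Block 8→Ivanova, Block 9→Mendoza, Block 10→Kapoor+Cruz.
Total: 94 + 94 + 97 + 92 + 94 + 96 + 92 + 92 + 97 + 96 + 97 + 99 + 100 = €1240.

€1240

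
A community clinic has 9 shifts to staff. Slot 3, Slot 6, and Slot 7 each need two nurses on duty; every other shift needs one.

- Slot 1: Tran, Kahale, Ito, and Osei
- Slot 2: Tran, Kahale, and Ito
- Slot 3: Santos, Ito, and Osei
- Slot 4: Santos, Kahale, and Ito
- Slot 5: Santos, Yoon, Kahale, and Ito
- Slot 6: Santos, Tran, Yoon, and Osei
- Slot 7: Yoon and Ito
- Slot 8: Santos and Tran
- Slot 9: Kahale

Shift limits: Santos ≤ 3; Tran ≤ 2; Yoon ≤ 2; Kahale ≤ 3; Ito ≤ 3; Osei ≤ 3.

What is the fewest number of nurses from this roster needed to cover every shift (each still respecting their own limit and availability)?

12 slots to fill and no one can take more than 3, so at least ⌈12/3⌉ = 4 nurses are needed.
No set of 4 nurses can cover every shift (each such set leaves at least one shift with no one available or exceeds a cap).
Santos, Tran, Yoon, Kahale, and Ito alone can cover everything: Slot 1→Tran, Slot 2→Tran, Slot 3→Santos+Ito, Slot 4→Kahale, Slot 5→Kahale, Slot 6→Santos+Yoon, Slot 7→Yoon+Ito, Slot 8→Santos, Slot 9→Kahale.

5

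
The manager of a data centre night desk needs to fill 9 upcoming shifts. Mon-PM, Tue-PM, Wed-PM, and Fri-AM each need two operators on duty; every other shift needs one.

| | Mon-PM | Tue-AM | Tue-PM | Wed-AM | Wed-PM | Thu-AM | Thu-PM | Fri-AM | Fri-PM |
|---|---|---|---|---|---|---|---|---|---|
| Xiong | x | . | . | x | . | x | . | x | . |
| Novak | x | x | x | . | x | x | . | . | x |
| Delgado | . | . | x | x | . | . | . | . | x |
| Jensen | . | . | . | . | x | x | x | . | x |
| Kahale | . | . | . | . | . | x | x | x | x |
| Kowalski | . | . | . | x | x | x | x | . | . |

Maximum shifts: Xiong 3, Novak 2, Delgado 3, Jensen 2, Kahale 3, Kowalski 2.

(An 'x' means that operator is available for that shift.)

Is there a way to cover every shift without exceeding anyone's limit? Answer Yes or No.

Total capacity is 15 and 13 slots are needed, so capacity alone doesn't rule it out.
Shifts {Mon-PM, Tue-AM, Tue-PM} need 5 worker-slots in total, but the operators available for any of those shifts (Xiong, Novak, and Delgado) can supply at most 4 among them. So no valid schedule exists.

No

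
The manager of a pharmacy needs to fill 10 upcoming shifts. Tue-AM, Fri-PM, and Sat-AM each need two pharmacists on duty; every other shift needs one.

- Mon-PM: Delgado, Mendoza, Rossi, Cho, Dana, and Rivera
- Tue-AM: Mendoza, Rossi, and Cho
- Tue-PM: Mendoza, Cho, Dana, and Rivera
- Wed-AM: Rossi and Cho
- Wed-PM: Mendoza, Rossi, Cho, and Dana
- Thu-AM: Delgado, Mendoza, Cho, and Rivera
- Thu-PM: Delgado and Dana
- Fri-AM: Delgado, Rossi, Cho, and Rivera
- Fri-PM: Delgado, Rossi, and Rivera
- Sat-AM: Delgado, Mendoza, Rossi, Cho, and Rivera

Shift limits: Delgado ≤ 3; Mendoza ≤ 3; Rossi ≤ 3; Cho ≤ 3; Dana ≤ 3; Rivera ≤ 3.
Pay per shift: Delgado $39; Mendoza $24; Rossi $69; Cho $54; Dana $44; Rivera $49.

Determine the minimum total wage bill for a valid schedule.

$527

Picking the cheapest available pharmacist for each shift independently would cost $457, but that ignores the shift limits.
An optimal schedule: Mon-PM→Dana, Tue-AM→Mendoza+Cho, Tue-PM→Dana, Wed-AM→Cho, Wed-PM→Dana, Thu-AM→Mendoza, Thu-PM→Delgado, Fri-AM→Delgado, Fri-PM→Delgado+Rivera, Sat-AM→Mendoza+Rivera.
Total: 44 + 24 + 54 + 44 + 54 + 44 + 24 + 39 + 39 + 39 + 49 + 24 + 49 = $527.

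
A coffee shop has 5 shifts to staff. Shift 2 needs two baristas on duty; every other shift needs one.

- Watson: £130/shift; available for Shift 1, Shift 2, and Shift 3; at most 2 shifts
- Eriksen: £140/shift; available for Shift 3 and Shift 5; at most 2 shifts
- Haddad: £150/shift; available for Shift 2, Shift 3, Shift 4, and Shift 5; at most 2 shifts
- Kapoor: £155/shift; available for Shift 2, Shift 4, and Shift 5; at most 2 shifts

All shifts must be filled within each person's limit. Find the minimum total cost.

£840

Shift 1 can only be covered by Watson, so that assignment is forced.
Picking the cheapest available barista for each shift independently would cost £830, but that ignores the shift limits.
An optimal schedule: Shift 1→Watson, Shift 2→Watson+Haddad, Shift 3→Eriksen, Shift 4→Haddad, Shift 5→Eriksen.
Total: 130 + 130 + 150 + 140 + 150 + 140 = £840.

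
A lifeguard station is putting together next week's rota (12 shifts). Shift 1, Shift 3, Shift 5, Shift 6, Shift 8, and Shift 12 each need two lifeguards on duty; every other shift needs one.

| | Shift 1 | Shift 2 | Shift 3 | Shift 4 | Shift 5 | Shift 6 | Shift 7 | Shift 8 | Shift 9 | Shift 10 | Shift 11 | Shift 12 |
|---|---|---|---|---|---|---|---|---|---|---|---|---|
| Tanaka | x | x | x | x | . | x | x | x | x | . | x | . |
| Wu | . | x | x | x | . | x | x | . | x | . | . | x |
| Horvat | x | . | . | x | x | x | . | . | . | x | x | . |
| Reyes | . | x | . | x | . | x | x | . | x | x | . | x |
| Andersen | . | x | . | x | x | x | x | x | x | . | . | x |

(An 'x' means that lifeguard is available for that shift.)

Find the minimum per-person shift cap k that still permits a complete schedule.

With 5 lifeguards and 18 worker-slots to fill, someone must work at least ⌈18/5⌉ = 4 shifts, so k ≥ 4.
k = 4 works: Shift 1→Tanaka+Horvat, Shift 2→Wu, Shift 3→Tanaka+Wu, Shift 4→Horvat, Shift 5→Horvat+Andersen, Shift 6→Reyes+Andersen, Shift 7→Wu, Shift 8→Tanaka+Andersen, Shift 9→Reyes, Shift 10→Horvat, Shift 11→Tanaka, Shift 12→Wu+Reyes.
Loads: Tanaka 4, Wu 4, Horvat 4, Reyes 3, Andersen 3 — all ≤ 4.

4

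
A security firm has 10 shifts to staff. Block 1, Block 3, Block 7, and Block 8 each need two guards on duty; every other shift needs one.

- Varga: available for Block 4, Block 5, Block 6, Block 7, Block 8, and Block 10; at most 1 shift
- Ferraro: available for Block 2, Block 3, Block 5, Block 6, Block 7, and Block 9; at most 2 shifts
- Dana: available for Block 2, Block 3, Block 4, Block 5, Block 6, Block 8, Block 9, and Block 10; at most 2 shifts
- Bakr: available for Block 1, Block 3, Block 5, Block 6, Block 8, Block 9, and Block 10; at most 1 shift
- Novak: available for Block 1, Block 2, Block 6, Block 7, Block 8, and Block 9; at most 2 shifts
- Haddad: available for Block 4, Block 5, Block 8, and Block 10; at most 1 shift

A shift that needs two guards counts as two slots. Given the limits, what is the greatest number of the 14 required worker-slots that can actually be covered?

Total capacity across all guards is 1+2+2+1+2+1 = 9, and 14 slots are needed, so at most 9 can be filled.
An assignment achieving 9: Block 1→Bakr+Novak, Block 2→Ferraro, Block 3→Ferraro+Dana, Block 4→Varga, Block 7→Novak, Block 9→Dana, Block 10→Haddad.
Loads: Varga 1/1, Ferraro 2/2, Dana 2/2, Bakr 1/1, Novak 2/2, Haddad 1/1.

9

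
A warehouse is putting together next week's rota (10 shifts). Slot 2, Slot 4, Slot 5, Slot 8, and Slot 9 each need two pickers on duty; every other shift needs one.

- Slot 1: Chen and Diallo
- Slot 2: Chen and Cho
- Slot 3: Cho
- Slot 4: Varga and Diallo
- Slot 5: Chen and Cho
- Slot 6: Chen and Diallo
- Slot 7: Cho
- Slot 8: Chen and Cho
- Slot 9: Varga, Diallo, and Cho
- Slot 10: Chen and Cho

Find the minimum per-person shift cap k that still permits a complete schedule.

With 4 pickers and 15 worker-slots to fill, someone must work at least ⌈15/4⌉ = 4 shifts, so k ≥ 4.
k = 4 fails: Shifts {Slot 2, Slot 3, Slot 5, Slot 7, Slot 8} need 8 worker-slots in total, but the pickers available for any of those shifts (Chen and Cho) can supply at most 7 among them. So no valid schedule exists.
k = 5 works: Slot 1→Chen, Slot 2→Chen+Cho, Slot 3→Cho, Slot 4→Varga+Diallo, Slot 5→Chen+Cho, Slot 6→Diallo, Slot 7→Cho, Slot 8→Chen+Cho, Slot 9→Varga+Diallo, Slot 10→Chen.
Loads: Varga 2, Chen 5, Diallo 3, Cho 5 — all ≤ 5.

5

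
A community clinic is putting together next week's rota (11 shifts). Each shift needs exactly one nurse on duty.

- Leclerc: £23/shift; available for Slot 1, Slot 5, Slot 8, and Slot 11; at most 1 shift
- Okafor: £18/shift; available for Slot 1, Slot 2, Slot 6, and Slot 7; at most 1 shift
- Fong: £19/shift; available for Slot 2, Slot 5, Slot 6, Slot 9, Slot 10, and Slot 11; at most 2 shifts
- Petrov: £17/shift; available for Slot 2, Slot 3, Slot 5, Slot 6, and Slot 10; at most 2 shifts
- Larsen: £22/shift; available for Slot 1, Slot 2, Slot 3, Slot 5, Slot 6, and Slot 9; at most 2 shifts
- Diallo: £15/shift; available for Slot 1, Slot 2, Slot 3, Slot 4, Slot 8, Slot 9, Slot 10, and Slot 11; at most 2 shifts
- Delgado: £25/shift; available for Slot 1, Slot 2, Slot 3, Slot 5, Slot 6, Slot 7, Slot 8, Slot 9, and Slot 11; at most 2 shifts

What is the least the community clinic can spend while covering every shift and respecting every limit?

£212

Slot 4 can only be covered by Diallo, so that assignment is forced.
Picking the cheapest available nurse for each shift independently would cost £172, but that ignores the shift limits.
An optimal schedule: Slot 1→Larsen, Slot 2→Delgado, Slot 3→Petrov, Slot 4→Diallo, Slot 5→Petrov, Slot 6→Larsen, Slot 7→Okafor, Slot 8→Leclerc, Slot 9→Fong, Slot 10→Fong, Slot 11→Diallo.
Total: 22 + 25 + 17 + 15 + 17 + 22 + 18 + 23 + 19 + 19 + 15 = £212.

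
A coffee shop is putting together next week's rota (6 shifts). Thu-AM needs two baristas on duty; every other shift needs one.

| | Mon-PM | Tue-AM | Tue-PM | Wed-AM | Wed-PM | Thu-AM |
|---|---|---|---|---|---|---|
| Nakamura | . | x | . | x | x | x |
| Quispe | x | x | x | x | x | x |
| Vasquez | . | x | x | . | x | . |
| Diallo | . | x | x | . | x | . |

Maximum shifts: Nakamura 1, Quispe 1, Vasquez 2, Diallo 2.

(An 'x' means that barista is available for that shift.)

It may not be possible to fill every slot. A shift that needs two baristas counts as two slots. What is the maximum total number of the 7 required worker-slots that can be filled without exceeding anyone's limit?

Total capacity across all baristas is 1+1+2+2 = 6, and 7 slots are needed, so at most 6 can be filled.
Shifts {Mon-PM, Thu-AM} need 3 slots but only Nakamura and Quispe are available for them, supplying at most 2 — so at least 1 slot must go unfilled.
An assignment achieving 5: Mon-PM→Quispe, Tue-AM→Vasquez, Tue-PM→Vasquez, Wed-AM→Nakamura, Wed-PM→Diallo.
Loads: Nakamura 1/1, Quispe 1/1, Vasquez 2/2, Diallo 1/2.

5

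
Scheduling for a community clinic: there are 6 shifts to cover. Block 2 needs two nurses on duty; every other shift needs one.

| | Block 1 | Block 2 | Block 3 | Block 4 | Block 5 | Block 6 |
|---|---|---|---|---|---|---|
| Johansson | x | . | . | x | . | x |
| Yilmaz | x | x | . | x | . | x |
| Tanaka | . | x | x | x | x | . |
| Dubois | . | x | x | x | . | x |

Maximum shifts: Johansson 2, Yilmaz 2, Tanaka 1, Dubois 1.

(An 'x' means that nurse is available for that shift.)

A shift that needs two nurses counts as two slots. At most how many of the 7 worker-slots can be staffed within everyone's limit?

Total capacity across all nurses is 2+2+1+1 = 6, and 7 slots are needed, so at most 6 can be filled.
An assignment achieving 6: Block 1→Johansson, Block 2→Yilmaz, Block 3→Dubois, Block 4→Yilmaz, Block 5→Tanaka, Block 6→Johansson.
Loads: Johansson 2/2, Yilmaz 2/2, Tanaka 1/1, Dubois 1/1.

6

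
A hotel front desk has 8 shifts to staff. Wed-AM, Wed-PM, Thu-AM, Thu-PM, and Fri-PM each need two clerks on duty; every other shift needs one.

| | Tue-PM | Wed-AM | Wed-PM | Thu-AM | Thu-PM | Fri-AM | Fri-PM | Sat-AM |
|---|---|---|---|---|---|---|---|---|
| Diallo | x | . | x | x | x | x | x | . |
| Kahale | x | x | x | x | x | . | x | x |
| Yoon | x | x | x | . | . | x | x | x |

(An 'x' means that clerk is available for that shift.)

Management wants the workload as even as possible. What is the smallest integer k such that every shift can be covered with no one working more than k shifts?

With 3 clerks and 13 worker-slots to fill, someone must work at least ⌈13/3⌉ = 5 shifts, so k ≥ 5.
k = 5 works: Tue-PM→Diallo, Wed-AM→Kahale+Yoon, Wed-PM→Diallo+Yoon, Thu-AM→Diallo+Kahale, Thu-PM→Diallo+Kahale, Fri-AM→Diallo, Fri-PM→Kahale+Yoon, Sat-AM→Kahale.
Loads: Diallo 5, Kahale 5, Yoon 3 — all ≤ 5.

5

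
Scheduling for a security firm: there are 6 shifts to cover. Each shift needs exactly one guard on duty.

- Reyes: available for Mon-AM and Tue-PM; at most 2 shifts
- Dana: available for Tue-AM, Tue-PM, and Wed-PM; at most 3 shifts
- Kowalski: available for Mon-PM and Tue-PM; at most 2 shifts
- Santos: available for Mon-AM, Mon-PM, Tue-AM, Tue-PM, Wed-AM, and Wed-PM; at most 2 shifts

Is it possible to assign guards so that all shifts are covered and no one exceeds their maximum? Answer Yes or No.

Yes

Wed-AM can only be covered by Santos, so that assignment is forced.
One valid schedule: Mon-AM→Reyes, Mon-PM→Kowalski, Tue-AM→Dana, Tue-PM→Reyes, Wed-AM→Santos, Wed-PM→Dana.
Loads: Reyes 2/2, Dana 2/3, Kowalski 1/2, Santos 1/2 — all within limits.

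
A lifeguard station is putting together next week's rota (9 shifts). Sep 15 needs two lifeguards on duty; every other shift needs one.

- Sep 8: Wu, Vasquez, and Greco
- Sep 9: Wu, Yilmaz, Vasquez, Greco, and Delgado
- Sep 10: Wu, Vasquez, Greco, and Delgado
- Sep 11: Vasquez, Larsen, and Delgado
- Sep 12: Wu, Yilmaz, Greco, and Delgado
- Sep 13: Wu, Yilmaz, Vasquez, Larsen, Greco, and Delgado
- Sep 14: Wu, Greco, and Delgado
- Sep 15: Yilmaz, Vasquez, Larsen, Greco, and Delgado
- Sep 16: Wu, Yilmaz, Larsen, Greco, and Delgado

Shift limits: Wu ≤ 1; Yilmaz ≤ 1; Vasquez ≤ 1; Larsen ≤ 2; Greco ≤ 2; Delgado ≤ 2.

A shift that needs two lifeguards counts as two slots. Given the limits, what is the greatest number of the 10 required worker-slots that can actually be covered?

Total capacity across all lifeguards is 1+1+1+2+2+2 = 9, and 10 slots are needed, so at most 9 can be filled.
An assignment achieving 9: Sep 8→Wu, Sep 9→Delgado, Sep 10→Greco, Sep 11→Vasquez, Sep 12→Yilmaz, Sep 14→Greco, Sep 15→Larsen+Delgado, Sep 16→Larsen.
Loads: Wu 1/1, Yilmaz 1/1, Vasquez 1/1, Larsen 2/2, Greco 2/2, Delgado 2/2.

9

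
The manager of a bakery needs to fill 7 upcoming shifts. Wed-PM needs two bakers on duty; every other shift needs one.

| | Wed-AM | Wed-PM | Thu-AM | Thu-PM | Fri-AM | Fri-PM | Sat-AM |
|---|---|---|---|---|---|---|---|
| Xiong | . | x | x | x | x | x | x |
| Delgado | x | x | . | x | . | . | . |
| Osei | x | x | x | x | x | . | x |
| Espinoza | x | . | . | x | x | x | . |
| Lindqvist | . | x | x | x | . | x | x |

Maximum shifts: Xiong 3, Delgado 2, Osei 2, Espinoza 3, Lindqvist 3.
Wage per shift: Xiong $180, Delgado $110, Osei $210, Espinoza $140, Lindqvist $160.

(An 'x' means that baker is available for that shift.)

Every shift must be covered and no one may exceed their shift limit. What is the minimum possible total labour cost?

$1120

Picking the cheapest available baker for each shift independently would cost $1090, but that ignores the shift limits.
An optimal schedule: Wed-AM→Delgado, Wed-PM→Delgado+Lindqvist, Thu-AM→Lindqvist, Thu-PM→Espinoza, Fri-AM→Espinoza, Fri-PM→Espinoza, Sat-AM→Lindqvist.
Total: 110 + 110 + 160 + 160 + 140 + 140 + 140 + 160 = $1120.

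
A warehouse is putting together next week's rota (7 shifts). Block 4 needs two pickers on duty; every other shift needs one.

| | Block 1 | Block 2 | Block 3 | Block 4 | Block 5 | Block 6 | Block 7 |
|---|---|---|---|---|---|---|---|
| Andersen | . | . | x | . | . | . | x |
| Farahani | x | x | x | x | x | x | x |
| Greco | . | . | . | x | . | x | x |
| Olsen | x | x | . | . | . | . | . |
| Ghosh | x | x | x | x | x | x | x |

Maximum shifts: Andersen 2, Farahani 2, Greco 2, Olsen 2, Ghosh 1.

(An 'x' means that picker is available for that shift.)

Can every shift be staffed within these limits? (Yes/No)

One valid schedule: Block 1→Farahani, Block 2→Olsen, Block 3→Andersen, Block 4→Greco+Ghosh, Block 5→Farahani, Block 6→Greco, Block 7→Andersen.
Loads: Andersen 2/2, Farahani 2/2, Greco 2/2, Olsen 1/2, Ghosh 1/1 — all within limits.

Yes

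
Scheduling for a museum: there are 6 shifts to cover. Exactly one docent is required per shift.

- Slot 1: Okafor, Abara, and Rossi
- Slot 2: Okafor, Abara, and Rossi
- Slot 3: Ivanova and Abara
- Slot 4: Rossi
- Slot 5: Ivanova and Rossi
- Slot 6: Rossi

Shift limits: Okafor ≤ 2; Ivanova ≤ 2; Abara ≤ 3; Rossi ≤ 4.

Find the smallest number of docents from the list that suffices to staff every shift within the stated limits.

6 slots to fill and no one can take more than 4, so at least ⌈6/4⌉ = 2 docents are needed.
Ivanova and Rossi alone can cover everything: Slot 1→Rossi, Slot 2→Rossi, Slot 3→Ivanova, Slot 4→Rossi, Slot 5→Ivanova, Slot 6→Rossi.

2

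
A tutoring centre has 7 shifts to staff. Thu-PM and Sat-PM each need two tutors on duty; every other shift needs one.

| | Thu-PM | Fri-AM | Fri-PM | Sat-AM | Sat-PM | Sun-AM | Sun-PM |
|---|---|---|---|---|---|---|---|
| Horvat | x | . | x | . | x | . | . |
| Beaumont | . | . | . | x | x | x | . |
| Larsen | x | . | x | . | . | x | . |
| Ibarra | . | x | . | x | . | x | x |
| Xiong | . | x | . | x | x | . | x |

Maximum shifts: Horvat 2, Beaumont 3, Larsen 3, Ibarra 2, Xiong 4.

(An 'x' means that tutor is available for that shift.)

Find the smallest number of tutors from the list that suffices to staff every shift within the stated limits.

3

9 slots to fill and no one can take more than 4, so at least ⌈9/4⌉ = 3 tutors are needed.
Horvat, Larsen, and Xiong alone can cover everything: Thu-PM→Horvat+Larsen, Fri-AM→Xiong, Fri-PM→Larsen, Sat-AM→Xiong, Sat-PM→Horvat+Xiong, Sun-AM→Larsen, Sun-PM→Xiong.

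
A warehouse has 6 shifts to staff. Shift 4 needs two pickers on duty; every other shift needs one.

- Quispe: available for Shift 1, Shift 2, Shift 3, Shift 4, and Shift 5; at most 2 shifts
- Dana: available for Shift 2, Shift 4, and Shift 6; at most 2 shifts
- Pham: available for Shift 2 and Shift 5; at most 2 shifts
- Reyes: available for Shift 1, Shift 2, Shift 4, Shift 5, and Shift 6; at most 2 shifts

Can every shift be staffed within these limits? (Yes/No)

Shift 3 can only be covered by Quispe, so that assignment is forced.
One valid schedule: Shift 1→Quispe, Shift 2→Pham, Shift 3→Quispe, Shift 4→Dana+Reyes, Shift 5→Pham, Shift 6→Dana.
Loads: Quispe 2/2, Dana 2/2, Pham 2/2, Reyes 1/2 — all within limits.

Yes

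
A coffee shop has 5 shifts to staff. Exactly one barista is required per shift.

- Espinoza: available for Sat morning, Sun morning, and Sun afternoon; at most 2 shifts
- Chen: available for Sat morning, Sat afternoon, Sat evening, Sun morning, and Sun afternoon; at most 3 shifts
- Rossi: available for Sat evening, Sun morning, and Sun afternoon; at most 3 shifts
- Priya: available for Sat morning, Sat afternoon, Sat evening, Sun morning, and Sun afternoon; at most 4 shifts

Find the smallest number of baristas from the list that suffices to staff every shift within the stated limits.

5 slots to fill and no one can take more than 4, so at least ⌈5/4⌉ = 2 baristas are needed.
Espinoza and Chen alone can cover everything: Sat morning→Espinoza, Sat afternoon→Chen, Sat evening→Chen, Sun morning→Espinoza, Sun afternoon→Chen.

2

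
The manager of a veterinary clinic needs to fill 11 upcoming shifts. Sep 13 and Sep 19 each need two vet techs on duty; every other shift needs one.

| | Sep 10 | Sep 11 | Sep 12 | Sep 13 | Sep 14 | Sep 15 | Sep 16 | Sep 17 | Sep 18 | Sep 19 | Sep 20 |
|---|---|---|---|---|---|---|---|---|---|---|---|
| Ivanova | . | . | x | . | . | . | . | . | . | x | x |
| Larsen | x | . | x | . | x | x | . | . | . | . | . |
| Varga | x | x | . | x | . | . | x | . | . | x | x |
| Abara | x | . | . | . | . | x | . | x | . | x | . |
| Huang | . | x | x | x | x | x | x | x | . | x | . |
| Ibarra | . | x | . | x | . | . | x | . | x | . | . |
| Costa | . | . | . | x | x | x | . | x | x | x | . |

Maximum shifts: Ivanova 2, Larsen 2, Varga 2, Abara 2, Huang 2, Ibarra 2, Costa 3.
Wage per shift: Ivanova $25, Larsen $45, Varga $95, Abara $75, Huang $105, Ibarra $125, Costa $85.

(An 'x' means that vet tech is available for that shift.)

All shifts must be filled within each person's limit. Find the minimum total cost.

Picking the cheapest available vet tech for each shift independently would cost $815, but that ignores the shift limits.
An optimal schedule: Sep 10→Larsen, Sep 11→Varga, Sep 12→Ivanova, Sep 13→Costa+Huang, Sep 14→Larsen, Sep 15→Abara, Sep 16→Varga, Sep 17→Abara, Sep 18→Costa, Sep 19→Costa+Huang, Sep 20→Ivanova.
Total: 45 + 95 + 25 + 85 + 105 + 45 + 75 + 95 + 75 + 85 + 85 + 105 + 25 = $945.

$945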